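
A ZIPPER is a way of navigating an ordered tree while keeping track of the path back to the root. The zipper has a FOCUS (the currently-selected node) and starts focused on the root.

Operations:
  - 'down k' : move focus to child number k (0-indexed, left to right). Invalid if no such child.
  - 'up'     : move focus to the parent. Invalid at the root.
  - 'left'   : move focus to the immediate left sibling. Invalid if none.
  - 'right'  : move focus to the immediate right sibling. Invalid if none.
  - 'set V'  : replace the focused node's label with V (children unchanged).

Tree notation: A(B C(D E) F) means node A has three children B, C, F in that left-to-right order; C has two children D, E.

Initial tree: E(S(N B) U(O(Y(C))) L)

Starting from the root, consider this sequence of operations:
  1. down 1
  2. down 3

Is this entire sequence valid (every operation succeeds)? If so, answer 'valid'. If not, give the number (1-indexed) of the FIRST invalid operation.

Answer: 2

Derivation:
Step 1 (down 1): focus=U path=1 depth=1 children=['O'] left=['S'] right=['L'] parent=E
Step 2 (down 3): INVALID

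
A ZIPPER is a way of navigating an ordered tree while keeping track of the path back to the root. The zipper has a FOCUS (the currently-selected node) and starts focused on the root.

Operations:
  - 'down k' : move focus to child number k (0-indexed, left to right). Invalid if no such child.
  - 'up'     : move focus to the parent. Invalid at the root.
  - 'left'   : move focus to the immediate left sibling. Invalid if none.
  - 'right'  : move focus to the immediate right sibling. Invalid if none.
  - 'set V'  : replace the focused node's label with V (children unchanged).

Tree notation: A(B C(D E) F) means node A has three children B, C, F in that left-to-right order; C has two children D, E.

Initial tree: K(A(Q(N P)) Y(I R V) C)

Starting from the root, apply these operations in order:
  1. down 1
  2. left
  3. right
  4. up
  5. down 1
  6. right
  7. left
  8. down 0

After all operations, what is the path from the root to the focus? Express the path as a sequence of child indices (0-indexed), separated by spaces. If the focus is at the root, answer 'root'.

Step 1 (down 1): focus=Y path=1 depth=1 children=['I', 'R', 'V'] left=['A'] right=['C'] parent=K
Step 2 (left): focus=A path=0 depth=1 children=['Q'] left=[] right=['Y', 'C'] parent=K
Step 3 (right): focus=Y path=1 depth=1 children=['I', 'R', 'V'] left=['A'] right=['C'] parent=K
Step 4 (up): focus=K path=root depth=0 children=['A', 'Y', 'C'] (at root)
Step 5 (down 1): focus=Y path=1 depth=1 children=['I', 'R', 'V'] left=['A'] right=['C'] parent=K
Step 6 (right): focus=C path=2 depth=1 children=[] left=['A', 'Y'] right=[] parent=K
Step 7 (left): focus=Y path=1 depth=1 children=['I', 'R', 'V'] left=['A'] right=['C'] parent=K
Step 8 (down 0): focus=I path=1/0 depth=2 children=[] left=[] right=['R', 'V'] parent=Y

Answer: 1 0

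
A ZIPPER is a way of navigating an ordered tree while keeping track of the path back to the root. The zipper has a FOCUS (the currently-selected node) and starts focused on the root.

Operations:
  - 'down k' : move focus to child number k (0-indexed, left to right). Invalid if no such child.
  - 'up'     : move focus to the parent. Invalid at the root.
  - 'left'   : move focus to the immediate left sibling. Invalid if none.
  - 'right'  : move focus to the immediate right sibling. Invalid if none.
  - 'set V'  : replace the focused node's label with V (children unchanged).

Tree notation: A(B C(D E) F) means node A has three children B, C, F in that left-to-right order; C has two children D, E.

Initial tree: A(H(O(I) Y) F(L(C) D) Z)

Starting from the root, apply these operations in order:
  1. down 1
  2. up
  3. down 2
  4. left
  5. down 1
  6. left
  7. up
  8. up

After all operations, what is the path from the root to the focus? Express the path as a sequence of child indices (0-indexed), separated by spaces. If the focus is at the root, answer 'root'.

Answer: root

Derivation:
Step 1 (down 1): focus=F path=1 depth=1 children=['L', 'D'] left=['H'] right=['Z'] parent=A
Step 2 (up): focus=A path=root depth=0 children=['H', 'F', 'Z'] (at root)
Step 3 (down 2): focus=Z path=2 depth=1 children=[] left=['H', 'F'] right=[] parent=A
Step 4 (left): focus=F path=1 depth=1 children=['L', 'D'] left=['H'] right=['Z'] parent=A
Step 5 (down 1): focus=D path=1/1 depth=2 children=[] left=['L'] right=[] parent=F
Step 6 (left): focus=L path=1/0 depth=2 children=['C'] left=[] right=['D'] parent=F
Step 7 (up): focus=F path=1 depth=1 children=['L', 'D'] left=['H'] right=['Z'] parent=A
Step 8 (up): focus=A path=root depth=0 children=['H', 'F', 'Z'] (at root)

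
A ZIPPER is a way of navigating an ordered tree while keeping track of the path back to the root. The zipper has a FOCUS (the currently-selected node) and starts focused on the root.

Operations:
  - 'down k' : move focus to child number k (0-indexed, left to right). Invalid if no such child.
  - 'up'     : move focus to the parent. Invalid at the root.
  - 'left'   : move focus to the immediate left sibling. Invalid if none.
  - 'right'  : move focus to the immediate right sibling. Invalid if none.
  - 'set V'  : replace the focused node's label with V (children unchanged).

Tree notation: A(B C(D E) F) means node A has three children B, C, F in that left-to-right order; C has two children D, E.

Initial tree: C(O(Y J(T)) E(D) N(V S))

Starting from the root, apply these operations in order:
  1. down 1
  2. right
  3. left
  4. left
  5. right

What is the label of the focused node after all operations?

Answer: E

Derivation:
Step 1 (down 1): focus=E path=1 depth=1 children=['D'] left=['O'] right=['N'] parent=C
Step 2 (right): focus=N path=2 depth=1 children=['V', 'S'] left=['O', 'E'] right=[] parent=C
Step 3 (left): focus=E path=1 depth=1 children=['D'] left=['O'] right=['N'] parent=C
Step 4 (left): focus=O path=0 depth=1 children=['Y', 'J'] left=[] right=['E', 'N'] parent=C
Step 5 (right): focus=E path=1 depth=1 children=['D'] left=['O'] right=['N'] parent=C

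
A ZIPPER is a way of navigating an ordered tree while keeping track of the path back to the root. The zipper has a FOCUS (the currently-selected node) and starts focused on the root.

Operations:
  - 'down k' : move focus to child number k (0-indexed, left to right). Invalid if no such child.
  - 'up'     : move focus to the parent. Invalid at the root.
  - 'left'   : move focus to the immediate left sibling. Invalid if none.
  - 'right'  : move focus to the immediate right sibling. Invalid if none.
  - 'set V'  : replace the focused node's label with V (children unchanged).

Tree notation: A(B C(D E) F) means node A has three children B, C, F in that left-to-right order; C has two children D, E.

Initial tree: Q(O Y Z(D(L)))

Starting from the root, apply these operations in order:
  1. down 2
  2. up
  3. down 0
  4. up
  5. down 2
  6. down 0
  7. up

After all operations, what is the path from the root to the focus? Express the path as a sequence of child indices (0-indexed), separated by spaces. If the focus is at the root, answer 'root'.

Step 1 (down 2): focus=Z path=2 depth=1 children=['D'] left=['O', 'Y'] right=[] parent=Q
Step 2 (up): focus=Q path=root depth=0 children=['O', 'Y', 'Z'] (at root)
Step 3 (down 0): focus=O path=0 depth=1 children=[] left=[] right=['Y', 'Z'] parent=Q
Step 4 (up): focus=Q path=root depth=0 children=['O', 'Y', 'Z'] (at root)
Step 5 (down 2): focus=Z path=2 depth=1 children=['D'] left=['O', 'Y'] right=[] parent=Q
Step 6 (down 0): focus=D path=2/0 depth=2 children=['L'] left=[] right=[] parent=Z
Step 7 (up): focus=Z path=2 depth=1 children=['D'] left=['O', 'Y'] right=[] parent=Q

Answer: 2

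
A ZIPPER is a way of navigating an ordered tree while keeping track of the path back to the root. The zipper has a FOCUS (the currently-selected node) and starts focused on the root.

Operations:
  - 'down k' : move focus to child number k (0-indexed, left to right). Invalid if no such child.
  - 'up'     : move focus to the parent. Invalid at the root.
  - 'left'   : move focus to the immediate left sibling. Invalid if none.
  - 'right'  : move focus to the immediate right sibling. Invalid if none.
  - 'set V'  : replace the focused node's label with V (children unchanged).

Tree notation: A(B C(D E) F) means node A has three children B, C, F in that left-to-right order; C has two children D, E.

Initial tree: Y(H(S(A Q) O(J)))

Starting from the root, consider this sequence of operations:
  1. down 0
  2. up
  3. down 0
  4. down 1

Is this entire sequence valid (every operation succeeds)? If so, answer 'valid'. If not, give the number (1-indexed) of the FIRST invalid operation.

Answer: valid

Derivation:
Step 1 (down 0): focus=H path=0 depth=1 children=['S', 'O'] left=[] right=[] parent=Y
Step 2 (up): focus=Y path=root depth=0 children=['H'] (at root)
Step 3 (down 0): focus=H path=0 depth=1 children=['S', 'O'] left=[] right=[] parent=Y
Step 4 (down 1): focus=O path=0/1 depth=2 children=['J'] left=['S'] right=[] parent=H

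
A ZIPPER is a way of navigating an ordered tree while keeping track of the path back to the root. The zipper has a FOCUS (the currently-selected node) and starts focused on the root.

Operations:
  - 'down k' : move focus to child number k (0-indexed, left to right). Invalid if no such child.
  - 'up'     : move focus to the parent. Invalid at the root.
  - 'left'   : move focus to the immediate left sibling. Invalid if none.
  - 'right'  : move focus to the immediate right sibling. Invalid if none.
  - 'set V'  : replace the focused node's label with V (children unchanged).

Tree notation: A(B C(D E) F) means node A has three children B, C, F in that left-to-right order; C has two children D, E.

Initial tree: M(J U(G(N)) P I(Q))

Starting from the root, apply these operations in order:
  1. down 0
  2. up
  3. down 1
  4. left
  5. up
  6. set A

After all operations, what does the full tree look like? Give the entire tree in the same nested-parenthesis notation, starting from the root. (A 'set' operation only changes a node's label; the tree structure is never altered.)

Step 1 (down 0): focus=J path=0 depth=1 children=[] left=[] right=['U', 'P', 'I'] parent=M
Step 2 (up): focus=M path=root depth=0 children=['J', 'U', 'P', 'I'] (at root)
Step 3 (down 1): focus=U path=1 depth=1 children=['G'] left=['J'] right=['P', 'I'] parent=M
Step 4 (left): focus=J path=0 depth=1 children=[] left=[] right=['U', 'P', 'I'] parent=M
Step 5 (up): focus=M path=root depth=0 children=['J', 'U', 'P', 'I'] (at root)
Step 6 (set A): focus=A path=root depth=0 children=['J', 'U', 'P', 'I'] (at root)

Answer: A(J U(G(N)) P I(Q))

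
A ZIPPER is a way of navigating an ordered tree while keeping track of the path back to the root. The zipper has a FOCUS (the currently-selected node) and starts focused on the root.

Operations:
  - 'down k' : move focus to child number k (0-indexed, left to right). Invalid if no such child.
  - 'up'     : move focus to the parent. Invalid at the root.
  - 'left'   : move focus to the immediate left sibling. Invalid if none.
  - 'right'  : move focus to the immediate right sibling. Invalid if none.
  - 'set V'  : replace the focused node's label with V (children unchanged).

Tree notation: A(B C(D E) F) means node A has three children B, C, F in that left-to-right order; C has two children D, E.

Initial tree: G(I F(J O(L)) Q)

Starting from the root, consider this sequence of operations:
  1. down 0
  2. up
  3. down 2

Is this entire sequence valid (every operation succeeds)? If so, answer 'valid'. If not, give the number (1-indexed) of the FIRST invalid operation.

Answer: valid

Derivation:
Step 1 (down 0): focus=I path=0 depth=1 children=[] left=[] right=['F', 'Q'] parent=G
Step 2 (up): focus=G path=root depth=0 children=['I', 'F', 'Q'] (at root)
Step 3 (down 2): focus=Q path=2 depth=1 children=[] left=['I', 'F'] right=[] parent=G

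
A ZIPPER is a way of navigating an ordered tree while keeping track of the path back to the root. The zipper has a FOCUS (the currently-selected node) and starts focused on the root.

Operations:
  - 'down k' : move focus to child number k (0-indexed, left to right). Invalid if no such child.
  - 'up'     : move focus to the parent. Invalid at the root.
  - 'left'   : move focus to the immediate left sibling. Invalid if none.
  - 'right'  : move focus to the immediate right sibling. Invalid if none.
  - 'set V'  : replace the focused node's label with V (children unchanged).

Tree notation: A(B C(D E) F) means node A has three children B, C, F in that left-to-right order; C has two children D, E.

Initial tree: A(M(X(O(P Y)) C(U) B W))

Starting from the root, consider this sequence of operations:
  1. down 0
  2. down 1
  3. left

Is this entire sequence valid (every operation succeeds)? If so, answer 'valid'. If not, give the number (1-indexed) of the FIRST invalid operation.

Step 1 (down 0): focus=M path=0 depth=1 children=['X', 'C', 'B', 'W'] left=[] right=[] parent=A
Step 2 (down 1): focus=C path=0/1 depth=2 children=['U'] left=['X'] right=['B', 'W'] parent=M
Step 3 (left): focus=X path=0/0 depth=2 children=['O'] left=[] right=['C', 'B', 'W'] parent=M

Answer: valid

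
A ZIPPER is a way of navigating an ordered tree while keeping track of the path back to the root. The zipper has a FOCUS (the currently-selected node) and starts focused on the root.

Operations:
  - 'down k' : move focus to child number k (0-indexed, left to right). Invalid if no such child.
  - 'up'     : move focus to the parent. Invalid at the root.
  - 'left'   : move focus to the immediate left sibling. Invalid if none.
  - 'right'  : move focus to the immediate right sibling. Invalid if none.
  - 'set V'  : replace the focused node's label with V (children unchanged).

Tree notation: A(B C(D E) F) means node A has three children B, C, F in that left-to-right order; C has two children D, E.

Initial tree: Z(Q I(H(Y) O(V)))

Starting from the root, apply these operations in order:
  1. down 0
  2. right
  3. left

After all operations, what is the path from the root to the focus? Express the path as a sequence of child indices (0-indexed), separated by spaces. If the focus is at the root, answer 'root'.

Step 1 (down 0): focus=Q path=0 depth=1 children=[] left=[] right=['I'] parent=Z
Step 2 (right): focus=I path=1 depth=1 children=['H', 'O'] left=['Q'] right=[] parent=Z
Step 3 (left): focus=Q path=0 depth=1 children=[] left=[] right=['I'] parent=Z

Answer: 0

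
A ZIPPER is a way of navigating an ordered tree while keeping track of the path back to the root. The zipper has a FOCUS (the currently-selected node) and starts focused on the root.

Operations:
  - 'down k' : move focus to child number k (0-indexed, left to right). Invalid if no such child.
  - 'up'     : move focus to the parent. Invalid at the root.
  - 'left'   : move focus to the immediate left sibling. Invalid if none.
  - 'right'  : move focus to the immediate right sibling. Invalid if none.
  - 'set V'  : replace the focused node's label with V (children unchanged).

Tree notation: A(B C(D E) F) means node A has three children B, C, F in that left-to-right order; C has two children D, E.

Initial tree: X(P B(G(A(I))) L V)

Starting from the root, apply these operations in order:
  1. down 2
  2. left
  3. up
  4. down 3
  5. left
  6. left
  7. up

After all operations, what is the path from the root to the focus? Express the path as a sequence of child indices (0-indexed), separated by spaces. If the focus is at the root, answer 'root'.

Answer: root

Derivation:
Step 1 (down 2): focus=L path=2 depth=1 children=[] left=['P', 'B'] right=['V'] parent=X
Step 2 (left): focus=B path=1 depth=1 children=['G'] left=['P'] right=['L', 'V'] parent=X
Step 3 (up): focus=X path=root depth=0 children=['P', 'B', 'L', 'V'] (at root)
Step 4 (down 3): focus=V path=3 depth=1 children=[] left=['P', 'B', 'L'] right=[] parent=X
Step 5 (left): focus=L path=2 depth=1 children=[] left=['P', 'B'] right=['V'] parent=X
Step 6 (left): focus=B path=1 depth=1 children=['G'] left=['P'] right=['L', 'V'] parent=X
Step 7 (up): focus=X path=root depth=0 children=['P', 'B', 'L', 'V'] (at root)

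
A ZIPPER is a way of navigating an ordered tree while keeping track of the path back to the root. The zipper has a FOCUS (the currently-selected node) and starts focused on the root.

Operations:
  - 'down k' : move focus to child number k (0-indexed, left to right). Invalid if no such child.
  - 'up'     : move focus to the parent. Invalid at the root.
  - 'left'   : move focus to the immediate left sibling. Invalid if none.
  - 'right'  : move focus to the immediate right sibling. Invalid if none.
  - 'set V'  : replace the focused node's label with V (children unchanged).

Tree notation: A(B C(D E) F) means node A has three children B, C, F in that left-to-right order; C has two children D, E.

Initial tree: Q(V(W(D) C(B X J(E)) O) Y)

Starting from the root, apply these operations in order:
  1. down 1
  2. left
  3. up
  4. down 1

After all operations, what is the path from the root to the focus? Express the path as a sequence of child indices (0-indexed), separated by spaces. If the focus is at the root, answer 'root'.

Answer: 1

Derivation:
Step 1 (down 1): focus=Y path=1 depth=1 children=[] left=['V'] right=[] parent=Q
Step 2 (left): focus=V path=0 depth=1 children=['W', 'C', 'O'] left=[] right=['Y'] parent=Q
Step 3 (up): focus=Q path=root depth=0 children=['V', 'Y'] (at root)
Step 4 (down 1): focus=Y path=1 depth=1 children=[] left=['V'] right=[] parent=Q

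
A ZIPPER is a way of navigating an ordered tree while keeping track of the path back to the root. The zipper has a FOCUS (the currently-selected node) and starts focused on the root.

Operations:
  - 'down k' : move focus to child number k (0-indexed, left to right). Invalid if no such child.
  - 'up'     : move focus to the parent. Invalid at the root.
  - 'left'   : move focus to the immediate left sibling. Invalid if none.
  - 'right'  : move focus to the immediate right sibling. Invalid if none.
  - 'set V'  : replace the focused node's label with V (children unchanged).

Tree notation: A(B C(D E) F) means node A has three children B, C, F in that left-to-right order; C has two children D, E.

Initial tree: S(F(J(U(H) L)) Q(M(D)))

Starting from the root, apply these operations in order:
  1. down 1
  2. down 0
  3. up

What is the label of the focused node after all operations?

Step 1 (down 1): focus=Q path=1 depth=1 children=['M'] left=['F'] right=[] parent=S
Step 2 (down 0): focus=M path=1/0 depth=2 children=['D'] left=[] right=[] parent=Q
Step 3 (up): focus=Q path=1 depth=1 children=['M'] left=['F'] right=[] parent=S

Answer: Q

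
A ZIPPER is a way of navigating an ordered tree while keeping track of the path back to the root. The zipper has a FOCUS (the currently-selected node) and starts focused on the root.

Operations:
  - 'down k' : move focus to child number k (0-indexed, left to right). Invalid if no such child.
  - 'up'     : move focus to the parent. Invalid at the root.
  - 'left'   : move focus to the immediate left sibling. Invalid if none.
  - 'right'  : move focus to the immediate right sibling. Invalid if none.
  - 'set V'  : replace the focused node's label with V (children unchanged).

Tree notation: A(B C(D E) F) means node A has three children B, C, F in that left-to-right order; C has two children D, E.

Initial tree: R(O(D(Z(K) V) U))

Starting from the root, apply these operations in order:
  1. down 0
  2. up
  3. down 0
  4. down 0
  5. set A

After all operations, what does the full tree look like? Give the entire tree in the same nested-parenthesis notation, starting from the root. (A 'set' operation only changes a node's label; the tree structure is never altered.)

Answer: R(O(A(Z(K) V) U))

Derivation:
Step 1 (down 0): focus=O path=0 depth=1 children=['D', 'U'] left=[] right=[] parent=R
Step 2 (up): focus=R path=root depth=0 children=['O'] (at root)
Step 3 (down 0): focus=O path=0 depth=1 children=['D', 'U'] left=[] right=[] parent=R
Step 4 (down 0): focus=D path=0/0 depth=2 children=['Z', 'V'] left=[] right=['U'] parent=O
Step 5 (set A): focus=A path=0/0 depth=2 children=['Z', 'V'] left=[] right=['U'] parent=O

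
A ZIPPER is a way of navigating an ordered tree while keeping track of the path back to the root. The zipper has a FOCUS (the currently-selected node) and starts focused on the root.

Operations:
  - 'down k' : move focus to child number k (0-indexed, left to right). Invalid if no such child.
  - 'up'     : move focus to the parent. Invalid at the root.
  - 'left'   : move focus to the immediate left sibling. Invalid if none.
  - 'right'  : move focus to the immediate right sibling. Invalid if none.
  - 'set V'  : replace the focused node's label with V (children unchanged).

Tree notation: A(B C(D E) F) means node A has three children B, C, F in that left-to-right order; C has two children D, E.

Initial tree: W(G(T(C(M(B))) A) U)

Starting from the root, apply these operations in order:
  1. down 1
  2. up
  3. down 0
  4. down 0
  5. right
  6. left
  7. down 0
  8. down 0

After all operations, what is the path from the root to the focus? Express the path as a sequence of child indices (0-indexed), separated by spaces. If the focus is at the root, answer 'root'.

Answer: 0 0 0 0

Derivation:
Step 1 (down 1): focus=U path=1 depth=1 children=[] left=['G'] right=[] parent=W
Step 2 (up): focus=W path=root depth=0 children=['G', 'U'] (at root)
Step 3 (down 0): focus=G path=0 depth=1 children=['T', 'A'] left=[] right=['U'] parent=W
Step 4 (down 0): focus=T path=0/0 depth=2 children=['C'] left=[] right=['A'] parent=G
Step 5 (right): focus=A path=0/1 depth=2 children=[] left=['T'] right=[] parent=G
Step 6 (left): focus=T path=0/0 depth=2 children=['C'] left=[] right=['A'] parent=G
Step 7 (down 0): focus=C path=0/0/0 depth=3 children=['M'] left=[] right=[] parent=T
Step 8 (down 0): focus=M path=0/0/0/0 depth=4 children=['B'] left=[] right=[] parent=C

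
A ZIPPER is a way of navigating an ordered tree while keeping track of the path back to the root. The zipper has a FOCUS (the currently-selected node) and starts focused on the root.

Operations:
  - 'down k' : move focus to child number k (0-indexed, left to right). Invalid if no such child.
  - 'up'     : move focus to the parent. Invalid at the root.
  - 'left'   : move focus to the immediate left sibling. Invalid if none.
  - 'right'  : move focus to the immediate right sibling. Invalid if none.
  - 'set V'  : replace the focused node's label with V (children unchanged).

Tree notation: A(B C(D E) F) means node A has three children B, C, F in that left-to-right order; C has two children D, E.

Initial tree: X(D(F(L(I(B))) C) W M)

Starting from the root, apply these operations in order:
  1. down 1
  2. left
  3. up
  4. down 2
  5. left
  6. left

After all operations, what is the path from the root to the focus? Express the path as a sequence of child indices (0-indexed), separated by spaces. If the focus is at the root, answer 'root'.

Step 1 (down 1): focus=W path=1 depth=1 children=[] left=['D'] right=['M'] parent=X
Step 2 (left): focus=D path=0 depth=1 children=['F', 'C'] left=[] right=['W', 'M'] parent=X
Step 3 (up): focus=X path=root depth=0 children=['D', 'W', 'M'] (at root)
Step 4 (down 2): focus=M path=2 depth=1 children=[] left=['D', 'W'] right=[] parent=X
Step 5 (left): focus=W path=1 depth=1 children=[] left=['D'] right=['M'] parent=X
Step 6 (left): focus=D path=0 depth=1 children=['F', 'C'] left=[] right=['W', 'M'] parent=X

Answer: 0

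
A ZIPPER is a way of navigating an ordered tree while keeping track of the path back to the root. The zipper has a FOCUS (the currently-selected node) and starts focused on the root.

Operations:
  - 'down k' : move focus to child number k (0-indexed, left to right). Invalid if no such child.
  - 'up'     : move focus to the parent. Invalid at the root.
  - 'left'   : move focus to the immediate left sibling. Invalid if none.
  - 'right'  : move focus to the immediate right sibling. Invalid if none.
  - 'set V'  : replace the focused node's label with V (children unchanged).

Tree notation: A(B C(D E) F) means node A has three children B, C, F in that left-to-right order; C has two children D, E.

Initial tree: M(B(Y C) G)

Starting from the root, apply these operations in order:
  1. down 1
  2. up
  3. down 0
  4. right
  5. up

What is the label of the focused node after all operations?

Answer: M

Derivation:
Step 1 (down 1): focus=G path=1 depth=1 children=[] left=['B'] right=[] parent=M
Step 2 (up): focus=M path=root depth=0 children=['B', 'G'] (at root)
Step 3 (down 0): focus=B path=0 depth=1 children=['Y', 'C'] left=[] right=['G'] parent=M
Step 4 (right): focus=G path=1 depth=1 children=[] left=['B'] right=[] parent=M
Step 5 (up): focus=M path=root depth=0 children=['B', 'G'] (at root)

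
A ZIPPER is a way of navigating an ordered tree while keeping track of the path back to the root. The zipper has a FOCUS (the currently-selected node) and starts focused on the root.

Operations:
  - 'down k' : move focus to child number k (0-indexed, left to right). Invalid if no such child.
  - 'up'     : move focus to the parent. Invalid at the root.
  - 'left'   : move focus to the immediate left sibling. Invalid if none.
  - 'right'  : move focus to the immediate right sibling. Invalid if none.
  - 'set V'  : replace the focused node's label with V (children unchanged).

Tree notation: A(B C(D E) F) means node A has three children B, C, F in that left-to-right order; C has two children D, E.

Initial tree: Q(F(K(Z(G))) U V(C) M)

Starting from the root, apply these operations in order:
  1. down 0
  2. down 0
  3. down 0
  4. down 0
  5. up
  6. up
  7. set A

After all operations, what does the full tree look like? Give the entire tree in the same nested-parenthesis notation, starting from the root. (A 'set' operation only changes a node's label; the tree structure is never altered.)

Step 1 (down 0): focus=F path=0 depth=1 children=['K'] left=[] right=['U', 'V', 'M'] parent=Q
Step 2 (down 0): focus=K path=0/0 depth=2 children=['Z'] left=[] right=[] parent=F
Step 3 (down 0): focus=Z path=0/0/0 depth=3 children=['G'] left=[] right=[] parent=K
Step 4 (down 0): focus=G path=0/0/0/0 depth=4 children=[] left=[] right=[] parent=Z
Step 5 (up): focus=Z path=0/0/0 depth=3 children=['G'] left=[] right=[] parent=K
Step 6 (up): focus=K path=0/0 depth=2 children=['Z'] left=[] right=[] parent=F
Step 7 (set A): focus=A path=0/0 depth=2 children=['Z'] left=[] right=[] parent=F

Answer: Q(F(A(Z(G))) U V(C) M)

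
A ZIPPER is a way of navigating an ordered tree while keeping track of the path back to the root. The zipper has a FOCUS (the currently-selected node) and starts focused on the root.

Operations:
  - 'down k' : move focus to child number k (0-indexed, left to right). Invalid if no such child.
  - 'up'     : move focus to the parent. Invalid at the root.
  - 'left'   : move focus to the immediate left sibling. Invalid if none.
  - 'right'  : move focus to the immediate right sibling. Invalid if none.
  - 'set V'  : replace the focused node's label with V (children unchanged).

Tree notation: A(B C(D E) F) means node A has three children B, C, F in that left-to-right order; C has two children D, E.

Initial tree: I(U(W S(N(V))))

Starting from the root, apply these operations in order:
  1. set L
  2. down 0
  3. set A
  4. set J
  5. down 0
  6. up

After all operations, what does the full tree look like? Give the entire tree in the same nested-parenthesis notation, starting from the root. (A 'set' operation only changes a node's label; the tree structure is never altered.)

Answer: L(J(W S(N(V))))

Derivation:
Step 1 (set L): focus=L path=root depth=0 children=['U'] (at root)
Step 2 (down 0): focus=U path=0 depth=1 children=['W', 'S'] left=[] right=[] parent=L
Step 3 (set A): focus=A path=0 depth=1 children=['W', 'S'] left=[] right=[] parent=L
Step 4 (set J): focus=J path=0 depth=1 children=['W', 'S'] left=[] right=[] parent=L
Step 5 (down 0): focus=W path=0/0 depth=2 children=[] left=[] right=['S'] parent=J
Step 6 (up): focus=J path=0 depth=1 children=['W', 'S'] left=[] right=[] parent=L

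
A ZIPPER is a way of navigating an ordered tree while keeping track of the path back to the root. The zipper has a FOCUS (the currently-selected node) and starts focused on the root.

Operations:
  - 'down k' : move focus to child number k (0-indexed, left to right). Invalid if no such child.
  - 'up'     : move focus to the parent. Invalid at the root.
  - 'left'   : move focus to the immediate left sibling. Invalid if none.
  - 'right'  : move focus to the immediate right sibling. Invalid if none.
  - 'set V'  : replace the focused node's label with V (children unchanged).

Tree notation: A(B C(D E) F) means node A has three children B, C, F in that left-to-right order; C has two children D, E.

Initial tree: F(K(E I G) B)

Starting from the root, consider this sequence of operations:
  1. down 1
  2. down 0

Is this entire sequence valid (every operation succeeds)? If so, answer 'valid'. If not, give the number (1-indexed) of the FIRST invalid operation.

Step 1 (down 1): focus=B path=1 depth=1 children=[] left=['K'] right=[] parent=F
Step 2 (down 0): INVALID

Answer: 2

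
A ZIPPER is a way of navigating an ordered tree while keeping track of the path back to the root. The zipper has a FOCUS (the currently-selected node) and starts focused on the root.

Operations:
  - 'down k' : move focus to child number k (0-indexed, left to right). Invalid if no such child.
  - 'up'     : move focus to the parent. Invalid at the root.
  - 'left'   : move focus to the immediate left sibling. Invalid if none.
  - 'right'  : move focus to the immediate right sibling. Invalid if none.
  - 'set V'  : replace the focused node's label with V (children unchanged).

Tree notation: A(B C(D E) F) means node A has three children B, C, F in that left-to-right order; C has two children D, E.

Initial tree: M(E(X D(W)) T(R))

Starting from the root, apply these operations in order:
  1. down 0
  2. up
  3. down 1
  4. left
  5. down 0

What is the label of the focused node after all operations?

Answer: X

Derivation:
Step 1 (down 0): focus=E path=0 depth=1 children=['X', 'D'] left=[] right=['T'] parent=M
Step 2 (up): focus=M path=root depth=0 children=['E', 'T'] (at root)
Step 3 (down 1): focus=T path=1 depth=1 children=['R'] left=['E'] right=[] parent=M
Step 4 (left): focus=E path=0 depth=1 children=['X', 'D'] left=[] right=['T'] parent=M
Step 5 (down 0): focus=X path=0/0 depth=2 children=[] left=[] right=['D'] parent=E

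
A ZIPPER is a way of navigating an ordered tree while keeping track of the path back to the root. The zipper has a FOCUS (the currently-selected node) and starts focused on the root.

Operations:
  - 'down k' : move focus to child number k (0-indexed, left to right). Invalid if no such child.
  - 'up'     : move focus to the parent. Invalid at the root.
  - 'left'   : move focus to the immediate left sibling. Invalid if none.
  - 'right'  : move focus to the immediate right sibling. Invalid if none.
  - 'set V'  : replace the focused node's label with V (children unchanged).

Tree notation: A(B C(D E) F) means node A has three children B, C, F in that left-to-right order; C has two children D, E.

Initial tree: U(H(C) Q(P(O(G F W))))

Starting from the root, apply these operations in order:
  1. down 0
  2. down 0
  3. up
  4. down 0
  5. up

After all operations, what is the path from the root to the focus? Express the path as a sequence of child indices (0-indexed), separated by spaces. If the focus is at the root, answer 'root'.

Step 1 (down 0): focus=H path=0 depth=1 children=['C'] left=[] right=['Q'] parent=U
Step 2 (down 0): focus=C path=0/0 depth=2 children=[] left=[] right=[] parent=H
Step 3 (up): focus=H path=0 depth=1 children=['C'] left=[] right=['Q'] parent=U
Step 4 (down 0): focus=C path=0/0 depth=2 children=[] left=[] right=[] parent=H
Step 5 (up): focus=H path=0 depth=1 children=['C'] left=[] right=['Q'] parent=U

Answer: 0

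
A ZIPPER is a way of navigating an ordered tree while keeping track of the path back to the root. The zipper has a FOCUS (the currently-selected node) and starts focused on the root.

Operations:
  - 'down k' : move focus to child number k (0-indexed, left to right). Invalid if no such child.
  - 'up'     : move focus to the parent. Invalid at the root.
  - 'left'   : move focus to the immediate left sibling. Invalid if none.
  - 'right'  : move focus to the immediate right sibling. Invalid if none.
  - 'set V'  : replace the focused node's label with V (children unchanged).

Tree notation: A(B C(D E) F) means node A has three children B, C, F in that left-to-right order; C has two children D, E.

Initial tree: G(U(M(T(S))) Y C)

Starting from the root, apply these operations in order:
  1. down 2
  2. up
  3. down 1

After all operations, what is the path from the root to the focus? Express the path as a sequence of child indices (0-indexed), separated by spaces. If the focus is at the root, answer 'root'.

Answer: 1

Derivation:
Step 1 (down 2): focus=C path=2 depth=1 children=[] left=['U', 'Y'] right=[] parent=G
Step 2 (up): focus=G path=root depth=0 children=['U', 'Y', 'C'] (at root)
Step 3 (down 1): focus=Y path=1 depth=1 children=[] left=['U'] right=['C'] parent=G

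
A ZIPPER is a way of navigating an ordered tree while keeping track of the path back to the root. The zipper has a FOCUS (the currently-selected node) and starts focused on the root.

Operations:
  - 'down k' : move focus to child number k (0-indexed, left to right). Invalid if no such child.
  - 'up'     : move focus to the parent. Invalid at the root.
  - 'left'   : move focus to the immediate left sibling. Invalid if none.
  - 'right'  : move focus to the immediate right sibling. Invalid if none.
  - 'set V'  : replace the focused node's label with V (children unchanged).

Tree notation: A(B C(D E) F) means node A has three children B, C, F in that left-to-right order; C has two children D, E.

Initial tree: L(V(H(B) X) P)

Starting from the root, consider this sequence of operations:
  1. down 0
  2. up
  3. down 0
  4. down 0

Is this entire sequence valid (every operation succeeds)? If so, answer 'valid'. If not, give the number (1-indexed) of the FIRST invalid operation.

Step 1 (down 0): focus=V path=0 depth=1 children=['H', 'X'] left=[] right=['P'] parent=L
Step 2 (up): focus=L path=root depth=0 children=['V', 'P'] (at root)
Step 3 (down 0): focus=V path=0 depth=1 children=['H', 'X'] left=[] right=['P'] parent=L
Step 4 (down 0): focus=H path=0/0 depth=2 children=['B'] left=[] right=['X'] parent=V

Answer: valid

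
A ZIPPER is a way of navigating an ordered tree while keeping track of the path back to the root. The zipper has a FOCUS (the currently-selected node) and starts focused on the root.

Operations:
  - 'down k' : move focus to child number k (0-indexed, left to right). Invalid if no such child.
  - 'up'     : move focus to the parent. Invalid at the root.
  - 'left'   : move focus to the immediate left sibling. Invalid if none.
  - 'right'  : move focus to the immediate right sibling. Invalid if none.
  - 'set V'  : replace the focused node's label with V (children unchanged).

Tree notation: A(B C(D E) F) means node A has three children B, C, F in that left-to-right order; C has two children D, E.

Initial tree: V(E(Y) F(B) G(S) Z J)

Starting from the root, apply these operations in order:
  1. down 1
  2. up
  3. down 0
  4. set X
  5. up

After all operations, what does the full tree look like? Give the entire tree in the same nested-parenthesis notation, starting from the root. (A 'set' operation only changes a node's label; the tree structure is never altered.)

Step 1 (down 1): focus=F path=1 depth=1 children=['B'] left=['E'] right=['G', 'Z', 'J'] parent=V
Step 2 (up): focus=V path=root depth=0 children=['E', 'F', 'G', 'Z', 'J'] (at root)
Step 3 (down 0): focus=E path=0 depth=1 children=['Y'] left=[] right=['F', 'G', 'Z', 'J'] parent=V
Step 4 (set X): focus=X path=0 depth=1 children=['Y'] left=[] right=['F', 'G', 'Z', 'J'] parent=V
Step 5 (up): focus=V path=root depth=0 children=['X', 'F', 'G', 'Z', 'J'] (at root)

Answer: V(X(Y) F(B) G(S) Z J)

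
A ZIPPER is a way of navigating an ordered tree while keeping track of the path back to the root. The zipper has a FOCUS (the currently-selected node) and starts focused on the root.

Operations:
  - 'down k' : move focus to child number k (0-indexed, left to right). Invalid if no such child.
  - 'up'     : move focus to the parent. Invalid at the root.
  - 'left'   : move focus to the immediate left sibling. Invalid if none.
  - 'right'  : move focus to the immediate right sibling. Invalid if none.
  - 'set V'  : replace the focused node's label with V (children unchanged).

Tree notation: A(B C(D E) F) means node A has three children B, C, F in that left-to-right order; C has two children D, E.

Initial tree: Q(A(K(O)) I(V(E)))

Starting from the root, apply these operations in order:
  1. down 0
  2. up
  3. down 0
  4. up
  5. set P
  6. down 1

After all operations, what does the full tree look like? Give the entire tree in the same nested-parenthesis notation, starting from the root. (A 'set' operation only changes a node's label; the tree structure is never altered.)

Answer: P(A(K(O)) I(V(E)))

Derivation:
Step 1 (down 0): focus=A path=0 depth=1 children=['K'] left=[] right=['I'] parent=Q
Step 2 (up): focus=Q path=root depth=0 children=['A', 'I'] (at root)
Step 3 (down 0): focus=A path=0 depth=1 children=['K'] left=[] right=['I'] parent=Q
Step 4 (up): focus=Q path=root depth=0 children=['A', 'I'] (at root)
Step 5 (set P): focus=P path=root depth=0 children=['A', 'I'] (at root)
Step 6 (down 1): focus=I path=1 depth=1 children=['V'] left=['A'] right=[] parent=P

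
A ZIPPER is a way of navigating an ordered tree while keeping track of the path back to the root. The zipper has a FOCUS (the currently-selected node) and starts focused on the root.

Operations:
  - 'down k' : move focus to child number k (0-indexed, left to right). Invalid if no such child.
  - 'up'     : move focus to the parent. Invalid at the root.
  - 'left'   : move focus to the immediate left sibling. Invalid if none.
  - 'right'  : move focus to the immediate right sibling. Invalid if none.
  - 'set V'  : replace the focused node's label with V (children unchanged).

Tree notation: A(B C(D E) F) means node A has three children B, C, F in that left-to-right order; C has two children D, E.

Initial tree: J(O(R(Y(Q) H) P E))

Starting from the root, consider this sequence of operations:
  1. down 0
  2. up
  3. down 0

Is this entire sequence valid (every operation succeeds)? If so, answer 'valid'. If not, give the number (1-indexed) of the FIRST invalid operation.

Step 1 (down 0): focus=O path=0 depth=1 children=['R', 'P', 'E'] left=[] right=[] parent=J
Step 2 (up): focus=J path=root depth=0 children=['O'] (at root)
Step 3 (down 0): focus=O path=0 depth=1 children=['R', 'P', 'E'] left=[] right=[] parent=J

Answer: valid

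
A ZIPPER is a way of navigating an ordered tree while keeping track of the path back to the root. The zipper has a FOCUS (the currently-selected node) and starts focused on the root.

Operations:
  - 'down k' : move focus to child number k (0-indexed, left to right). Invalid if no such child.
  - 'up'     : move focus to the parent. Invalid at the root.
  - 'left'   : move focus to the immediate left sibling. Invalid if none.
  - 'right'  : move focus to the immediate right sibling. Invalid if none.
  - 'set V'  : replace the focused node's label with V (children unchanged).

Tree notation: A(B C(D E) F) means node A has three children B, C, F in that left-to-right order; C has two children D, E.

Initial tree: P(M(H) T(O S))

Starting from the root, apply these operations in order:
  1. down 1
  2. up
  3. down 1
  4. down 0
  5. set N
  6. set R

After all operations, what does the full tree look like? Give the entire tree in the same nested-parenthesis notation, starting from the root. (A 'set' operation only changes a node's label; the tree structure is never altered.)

Step 1 (down 1): focus=T path=1 depth=1 children=['O', 'S'] left=['M'] right=[] parent=P
Step 2 (up): focus=P path=root depth=0 children=['M', 'T'] (at root)
Step 3 (down 1): focus=T path=1 depth=1 children=['O', 'S'] left=['M'] right=[] parent=P
Step 4 (down 0): focus=O path=1/0 depth=2 children=[] left=[] right=['S'] parent=T
Step 5 (set N): focus=N path=1/0 depth=2 children=[] left=[] right=['S'] parent=T
Step 6 (set R): focus=R path=1/0 depth=2 children=[] left=[] right=['S'] parent=T

Answer: P(M(H) T(R S))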